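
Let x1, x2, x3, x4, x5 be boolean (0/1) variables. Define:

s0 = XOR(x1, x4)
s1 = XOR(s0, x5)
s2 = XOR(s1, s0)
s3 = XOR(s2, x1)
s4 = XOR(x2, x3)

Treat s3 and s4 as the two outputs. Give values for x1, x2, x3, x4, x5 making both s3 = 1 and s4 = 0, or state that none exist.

x1=1 x2=0 x3=0 x4=0 x5=0

Check with x1=1 x2=0 x3=0 x4=0 x5=0:
s0 = XOR(x1, x4) = XOR(1, 0) = 1
s1 = XOR(s0, x5) = XOR(1, 0) = 1
s2 = XOR(s1, s0) = XOR(1, 1) = 0
s3 = XOR(s2, x1) = XOR(0, 1) = 1
s4 = XOR(x2, x3) = XOR(0, 0) = 0
So s3 = 1 and s4 = 0.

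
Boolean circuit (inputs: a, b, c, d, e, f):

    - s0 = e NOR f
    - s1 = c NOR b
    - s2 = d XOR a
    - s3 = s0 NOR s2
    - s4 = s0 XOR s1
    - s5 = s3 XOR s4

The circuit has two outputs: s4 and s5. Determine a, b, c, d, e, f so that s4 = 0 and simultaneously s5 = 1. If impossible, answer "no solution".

Check with a=1, b=0, c=1, d=1, e=1, f=0:
s0 = e NOR f = 1 NOR 0 = 0
s1 = c NOR b = 1 NOR 0 = 0
s2 = d XOR a = 1 XOR 1 = 0
s3 = s0 NOR s2 = 0 NOR 0 = 1
s4 = s0 XOR s1 = 0 XOR 0 = 0
s5 = s3 XOR s4 = 1 XOR 0 = 1
So s4 = 0 and s5 = 1.

a=1, b=0, c=1, d=1, e=1, f=0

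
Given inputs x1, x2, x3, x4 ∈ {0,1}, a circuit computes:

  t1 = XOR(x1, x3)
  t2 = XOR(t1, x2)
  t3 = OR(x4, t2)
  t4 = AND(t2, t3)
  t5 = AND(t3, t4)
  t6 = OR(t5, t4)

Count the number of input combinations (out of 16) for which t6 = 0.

8

t6 = OR(t5, t4) must be 0, so both t5 = 0 and t4 = 0.
t5 = AND(t3, t4) must be 0, so at least one of t3, t4 is 0.
t4 = AND(t2, t3) must be 0, so at least one of t2, t3 is 0.
Enumerating the 16 input combinations, 8 give t6 = 0 and 8 give t6 = 1.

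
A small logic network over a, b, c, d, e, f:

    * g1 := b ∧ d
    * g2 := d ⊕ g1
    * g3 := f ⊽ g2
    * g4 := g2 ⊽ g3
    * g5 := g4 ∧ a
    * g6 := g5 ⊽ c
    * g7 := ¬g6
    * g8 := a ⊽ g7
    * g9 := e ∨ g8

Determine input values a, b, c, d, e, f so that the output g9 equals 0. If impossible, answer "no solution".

Check with a=1, b=0, c=1, d=0, e=0, f=0:
g1 = b ∧ d = 0 ∧ 0 = 0
g2 = d ⊕ g1 = 0 ⊕ 0 = 0
g3 = f ⊽ g2 = 0 ⊽ 0 = 1
g4 = g2 ⊽ g3 = 0 ⊽ 1 = 0
g5 = g4 ∧ a = 0 ∧ 1 = 0
g6 = g5 ⊽ c = 0 ⊽ 1 = 0
g7 = ¬g6 = ¬0 = 1
g8 = a ⊽ g7 = 1 ⊽ 1 = 0
g9 = e ∨ g8 = 0 ∨ 0 = 0
So g9 = 0 as required.

a=1, b=0, c=1, d=0, e=0, f=0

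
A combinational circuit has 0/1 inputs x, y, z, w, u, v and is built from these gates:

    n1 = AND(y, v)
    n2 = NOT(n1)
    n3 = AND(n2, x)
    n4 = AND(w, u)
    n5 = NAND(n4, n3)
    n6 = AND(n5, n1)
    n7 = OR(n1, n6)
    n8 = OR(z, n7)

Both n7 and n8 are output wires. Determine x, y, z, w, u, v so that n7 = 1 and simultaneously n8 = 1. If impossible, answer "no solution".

Check with x=1, y=1, z=0, w=0, u=0, v=1:
n1 = AND(y, v) = AND(1, 1) = 1
n2 = NOT(n1) = NOT 1 = 0
n3 = AND(n2, x) = AND(0, 1) = 0
n4 = AND(w, u) = AND(0, 0) = 0
n5 = NAND(n4, n3) = NAND(0, 0) = 1
n6 = AND(n5, n1) = AND(1, 1) = 1
n7 = OR(n1, n6) = OR(1, 1) = 1
n8 = OR(z, n7) = OR(0, 1) = 1
So n7 = 1 and n8 = 1.

x=1, y=1, z=0, w=0, u=0, v=1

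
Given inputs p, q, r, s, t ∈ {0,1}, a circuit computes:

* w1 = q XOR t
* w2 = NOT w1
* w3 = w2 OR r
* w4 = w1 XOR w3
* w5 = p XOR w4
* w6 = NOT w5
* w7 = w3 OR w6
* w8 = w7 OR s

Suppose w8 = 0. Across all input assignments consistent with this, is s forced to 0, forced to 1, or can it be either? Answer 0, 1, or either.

0

w8 = w7 OR s must be 0, so both w7 = 0 and s = 0.
w7 = w3 OR w6 must be 0, so both w3 = 0 and w6 = 0.
w3 = w2 OR r must be 0, so both w2 = 0 and r = 0.
Every assignment with w8 = 0 has s = 0; there are 2 such assignment(s).
  p=0, q=0, r=0, s=0, t=1
  p=0, q=1, r=0, s=0, t=0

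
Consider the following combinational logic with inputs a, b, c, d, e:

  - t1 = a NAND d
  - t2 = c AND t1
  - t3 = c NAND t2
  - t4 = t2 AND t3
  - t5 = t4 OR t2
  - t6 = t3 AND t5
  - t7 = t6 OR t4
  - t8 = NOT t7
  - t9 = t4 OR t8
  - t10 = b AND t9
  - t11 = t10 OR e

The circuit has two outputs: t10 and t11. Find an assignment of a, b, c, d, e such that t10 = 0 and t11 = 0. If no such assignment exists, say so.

Check with a=1, b=0, c=0, d=1, e=0:
t1 = a NAND d = 1 NAND 1 = 0
t2 = c AND t1 = 0 AND 0 = 0
t3 = c NAND t2 = 0 NAND 0 = 1
t4 = t2 AND t3 = 0 AND 1 = 0
t5 = t4 OR t2 = 0 OR 0 = 0
t6 = t3 AND t5 = 1 AND 0 = 0
t7 = t6 OR t4 = 0 OR 0 = 0
t8 = NOT t7 = NOT 0 = 1
t9 = t4 OR t8 = 0 OR 1 = 1
t10 = b AND t9 = 0 AND 1 = 0
t11 = t10 OR e = 0 OR 0 = 0
So t10 = 0 and t11 = 0.

a=1, b=0, c=0, d=1, e=0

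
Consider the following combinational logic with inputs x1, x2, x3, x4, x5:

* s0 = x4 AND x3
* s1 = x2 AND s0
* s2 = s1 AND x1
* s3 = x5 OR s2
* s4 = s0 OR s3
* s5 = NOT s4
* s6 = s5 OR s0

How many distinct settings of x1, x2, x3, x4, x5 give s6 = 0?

s6 = s5 OR s0 must be 0, so both s5 = 0 and s0 = 0.
s5 = NOT s4 must be 0, so s4 = 1.
Enumerating the 32 input combinations, 12 give s6 = 0 and 20 give s6 = 1.

12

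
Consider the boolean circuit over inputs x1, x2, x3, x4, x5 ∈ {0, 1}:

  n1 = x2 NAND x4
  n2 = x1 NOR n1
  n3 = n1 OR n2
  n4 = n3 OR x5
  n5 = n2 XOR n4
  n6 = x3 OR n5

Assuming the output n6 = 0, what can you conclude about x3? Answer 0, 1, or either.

0

n6 = x3 OR n5 must be 0, so both x3 = 0 and n5 = 0.
n5 = n2 XOR n4 must be 0, so n2 and n4 are equal.
Every assignment with n6 = 0 has x3 = 0; there are 3 such assignment(s).
  x1=0, x2=1, x3=0, x4=1, x5=0
  x1=0, x2=1, x3=0, x4=1, x5=1
  x1=1, x2=1, x3=0, x4=1, x5=0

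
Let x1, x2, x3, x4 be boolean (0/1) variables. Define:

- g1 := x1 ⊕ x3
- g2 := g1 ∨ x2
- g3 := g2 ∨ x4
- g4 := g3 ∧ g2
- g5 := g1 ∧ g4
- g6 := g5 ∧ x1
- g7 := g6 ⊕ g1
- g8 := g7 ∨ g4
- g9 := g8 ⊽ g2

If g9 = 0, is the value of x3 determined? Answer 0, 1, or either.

Both values of x3 occur among assignments with g9 = 0:
  x3=0: x1=0, x2=1, x3=0, x4=0
  x3=1: x1=0, x2=0, x3=1, x4=0

either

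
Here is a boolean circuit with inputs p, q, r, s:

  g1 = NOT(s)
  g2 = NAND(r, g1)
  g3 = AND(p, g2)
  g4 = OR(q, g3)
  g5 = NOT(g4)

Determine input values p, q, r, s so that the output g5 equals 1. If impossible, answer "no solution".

p=1 q=0 r=1 s=0

g5 = NOT(g4) must be 1, so g4 = 0.
g4 = OR(q, g3) must be 0, so both q = 0 and g3 = 0.
Check with p=1 q=0 r=1 s=0:
g1 = NOT(s) = NOT 0 = 1
g2 = NAND(r, g1) = NAND(1, 1) = 0
g3 = AND(p, g2) = AND(1, 0) = 0
g4 = OR(q, g3) = OR(0, 0) = 0
g5 = NOT(g4) = NOT 0 = 1
So g5 = 1 as required.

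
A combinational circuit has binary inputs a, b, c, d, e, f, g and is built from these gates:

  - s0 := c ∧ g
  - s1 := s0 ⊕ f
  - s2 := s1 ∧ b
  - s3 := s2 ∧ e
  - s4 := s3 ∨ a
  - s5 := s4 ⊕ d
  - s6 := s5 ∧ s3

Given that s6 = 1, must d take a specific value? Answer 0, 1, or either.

s6 = s5 ∧ s3 must be 1, so both s5 = 1 and s3 = 1.
s5 = s4 ⊕ d must be 1, so s4 and d differ.
Every assignment with s6 = 1 has d = 0; there are 8 such assignment(s).

0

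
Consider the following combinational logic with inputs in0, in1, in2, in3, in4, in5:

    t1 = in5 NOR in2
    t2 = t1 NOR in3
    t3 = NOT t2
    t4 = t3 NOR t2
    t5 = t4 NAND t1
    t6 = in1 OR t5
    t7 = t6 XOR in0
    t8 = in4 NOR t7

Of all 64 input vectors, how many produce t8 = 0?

t8 = in4 NOR t7 must be 0, so at least one of in4, t7 is 1.
Enumerating the 64 input combinations, 48 give t8 = 0 and 16 give t8 = 1.

48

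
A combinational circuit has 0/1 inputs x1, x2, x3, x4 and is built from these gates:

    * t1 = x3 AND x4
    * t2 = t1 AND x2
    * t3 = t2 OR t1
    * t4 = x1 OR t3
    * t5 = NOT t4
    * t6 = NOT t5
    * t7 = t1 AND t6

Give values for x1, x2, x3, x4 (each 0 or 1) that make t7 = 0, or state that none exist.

x1=0 x2=1 x3=0 x4=1

t7 = t1 AND t6 must be 0, so at least one of t1, t6 is 0.
Check with x1=0 x2=1 x3=0 x4=1:
t1 = x3 AND x4 = 0 AND 1 = 0
t2 = t1 AND x2 = 0 AND 1 = 0
t3 = t2 OR t1 = 0 OR 0 = 0
t4 = x1 OR t3 = 0 OR 0 = 0
t5 = NOT t4 = NOT 0 = 1
t6 = NOT t5 = NOT 1 = 0
t7 = t1 AND t6 = 0 AND 0 = 0
So t7 = 0 as required.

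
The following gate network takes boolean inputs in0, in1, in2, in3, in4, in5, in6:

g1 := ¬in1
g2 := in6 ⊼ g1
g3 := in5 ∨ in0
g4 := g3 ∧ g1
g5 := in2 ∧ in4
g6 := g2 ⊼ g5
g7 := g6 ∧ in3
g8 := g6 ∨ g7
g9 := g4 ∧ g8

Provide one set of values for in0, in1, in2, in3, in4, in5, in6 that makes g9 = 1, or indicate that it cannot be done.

Check with in0=1 in1=0 in2=0 in3=1 in4=0 in5=0 in6=1:
g1 = ¬in1 = ¬0 = 1
g2 = in6 ⊼ g1 = 1 ⊼ 1 = 0
g3 = in5 ∨ in0 = 0 ∨ 1 = 1
g4 = g3 ∧ g1 = 1 ∧ 1 = 1
g5 = in2 ∧ in4 = 0 ∧ 0 = 0
g6 = g2 ⊼ g5 = 0 ⊼ 0 = 1
g7 = g6 ∧ in3 = 1 ∧ 1 = 1
g8 = g6 ∨ g7 = 1 ∨ 1 = 1
g9 = g4 ∧ g8 = 1 ∧ 1 = 1
So g9 = 1 as required.

in0=1 in1=0 in2=0 in3=1 in4=0 in5=0 in6=1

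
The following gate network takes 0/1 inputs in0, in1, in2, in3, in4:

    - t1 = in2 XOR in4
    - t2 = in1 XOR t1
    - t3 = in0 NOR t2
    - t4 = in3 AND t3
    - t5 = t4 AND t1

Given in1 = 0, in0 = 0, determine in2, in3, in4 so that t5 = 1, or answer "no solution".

no solution exists

With in1 = 0, in0 = 0 fixed, none of the 8 settings of in2, in3, in4 give t5 = 1.
For example, with in2=0, in3=0, in4=0:
t1 = in2 XOR in4 = 0 XOR 0 = 0
t2 = in1 XOR t1 = 0 XOR 0 = 0
t3 = in0 NOR t2 = 0 NOR 0 = 1
t4 = in3 AND t3 = 0 AND 1 = 0
t5 = t4 AND t1 = 0 AND 0 = 0
giving t5 = 0 ≠ 1.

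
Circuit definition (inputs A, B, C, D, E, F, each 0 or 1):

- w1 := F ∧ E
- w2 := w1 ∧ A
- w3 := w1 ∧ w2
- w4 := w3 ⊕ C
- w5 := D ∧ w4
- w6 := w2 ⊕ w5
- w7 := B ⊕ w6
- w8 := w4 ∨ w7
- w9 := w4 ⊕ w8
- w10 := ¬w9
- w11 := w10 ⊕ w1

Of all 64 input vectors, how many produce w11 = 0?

w11 = w10 ⊕ w1 must be 0, so w10 and w1 are equal.
Enumerating the 64 input combinations, 24 give w11 = 0 and 40 give w11 = 1.

24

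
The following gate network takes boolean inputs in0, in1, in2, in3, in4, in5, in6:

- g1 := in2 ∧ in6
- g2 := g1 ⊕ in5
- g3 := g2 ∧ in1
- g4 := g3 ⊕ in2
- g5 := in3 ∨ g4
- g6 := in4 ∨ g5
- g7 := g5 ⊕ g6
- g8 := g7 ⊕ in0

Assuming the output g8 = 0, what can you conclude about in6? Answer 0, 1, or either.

Both values of in6 occur among assignments with g8 = 0:
  in6=0: in0=0, in1=0, in2=0, in3=0, in4=0, in5=0, in6=0
  in6=1: in0=0, in1=0, in2=0, in3=0, in4=0, in5=0, in6=1

either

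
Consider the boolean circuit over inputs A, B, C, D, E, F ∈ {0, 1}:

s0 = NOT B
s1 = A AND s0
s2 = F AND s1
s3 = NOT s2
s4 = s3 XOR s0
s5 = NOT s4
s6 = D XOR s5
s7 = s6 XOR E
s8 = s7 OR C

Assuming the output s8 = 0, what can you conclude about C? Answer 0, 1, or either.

0

s8 = s7 OR C must be 0, so both s7 = 0 and C = 0.
s7 = s6 XOR E must be 0, so s6 and E are equal.
Every assignment with s8 = 0 has C = 0; there are 16 such assignment(s).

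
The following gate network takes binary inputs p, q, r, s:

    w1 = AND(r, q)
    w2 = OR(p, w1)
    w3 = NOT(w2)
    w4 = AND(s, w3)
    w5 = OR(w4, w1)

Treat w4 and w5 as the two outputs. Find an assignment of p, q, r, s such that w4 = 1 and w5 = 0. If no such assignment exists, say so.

no solution exists

Across all 16 input combinations, none give both w4 = 1 and w5 = 0.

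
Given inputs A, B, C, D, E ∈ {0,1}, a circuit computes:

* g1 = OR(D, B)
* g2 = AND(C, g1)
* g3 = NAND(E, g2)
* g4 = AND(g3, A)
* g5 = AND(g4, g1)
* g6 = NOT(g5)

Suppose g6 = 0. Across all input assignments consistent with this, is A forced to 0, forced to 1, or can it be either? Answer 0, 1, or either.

g6 = NOT(g5) must be 0, so g5 = 1.
g5 = AND(g4, g1) must be 1, so both g4 = 1 and g1 = 1.
Every assignment with g6 = 0 has A = 1; there are 9 such assignment(s).

1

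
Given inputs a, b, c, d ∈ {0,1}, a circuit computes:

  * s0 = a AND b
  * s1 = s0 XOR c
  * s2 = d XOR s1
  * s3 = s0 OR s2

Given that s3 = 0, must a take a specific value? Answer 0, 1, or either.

either

Both values of a occur among assignments with s3 = 0:
  a=0: a=0, b=0, c=0, d=0
  a=1: a=1, b=0, c=0, d=0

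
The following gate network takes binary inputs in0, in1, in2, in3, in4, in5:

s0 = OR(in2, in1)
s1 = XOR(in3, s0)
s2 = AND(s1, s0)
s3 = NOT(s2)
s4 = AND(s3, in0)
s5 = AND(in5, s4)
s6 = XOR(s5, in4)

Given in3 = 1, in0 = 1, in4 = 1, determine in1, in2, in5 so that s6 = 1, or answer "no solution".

in1=0, in2=0, in5=0

s6 = XOR(s5, in4) must be 1, so s5 and in4 differ.
Check with in3 = 1, in0 = 1, in4 = 1 and in1=0, in2=0, in5=0:
s0 = OR(in2, in1) = OR(0, 0) = 0
s1 = XOR(in3, s0) = XOR(1, 0) = 1
s2 = AND(s1, s0) = AND(1, 0) = 0
s3 = NOT(s2) = NOT 0 = 1
s4 = AND(s3, in0) = AND(1, 1) = 1
s5 = AND(in5, s4) = AND(0, 1) = 0
s6 = XOR(s5, in4) = XOR(0, 1) = 1
So s6 = 1.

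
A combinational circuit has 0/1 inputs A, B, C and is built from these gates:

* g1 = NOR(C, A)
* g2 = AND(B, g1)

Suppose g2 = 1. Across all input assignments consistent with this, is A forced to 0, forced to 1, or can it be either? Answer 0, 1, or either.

0

g2 = AND(B, g1) must be 1, so both B = 1 and g1 = 1.
g1 = NOR(C, A) must be 1, so both C = 0 and A = 0.
Every assignment with g2 = 1 has A = 0; there are 1 such assignment(s).
  A=0, B=1, C=0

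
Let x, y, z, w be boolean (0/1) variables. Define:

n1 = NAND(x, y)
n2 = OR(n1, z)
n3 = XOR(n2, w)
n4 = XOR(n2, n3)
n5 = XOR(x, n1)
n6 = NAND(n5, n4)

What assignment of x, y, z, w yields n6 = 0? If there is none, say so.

x=1 y=1 z=0 w=1

n6 = NAND(n5, n4) must be 0, so both n5 = 1 and n4 = 1.
n5 = XOR(x, n1) must be 1, so x and n1 differ.
Check with x=1 y=1 z=0 w=1:
n1 = NAND(x, y) = NAND(1, 1) = 0
n2 = OR(n1, z) = OR(0, 0) = 0
n3 = XOR(n2, w) = XOR(0, 1) = 1
n4 = XOR(n2, n3) = XOR(0, 1) = 1
n5 = XOR(x, n1) = XOR(1, 0) = 1
n6 = NAND(n5, n4) = NAND(1, 1) = 0
So n6 = 0 as required.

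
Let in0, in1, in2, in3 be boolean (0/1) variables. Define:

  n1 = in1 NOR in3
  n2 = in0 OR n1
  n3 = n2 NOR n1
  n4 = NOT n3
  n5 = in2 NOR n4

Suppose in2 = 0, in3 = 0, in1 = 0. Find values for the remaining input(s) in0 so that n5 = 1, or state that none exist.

With in2 = 0, in3 = 0, in1 = 0 fixed, none of the 2 settings of in0 give n5 = 1.
For example, with in0=1:
n1 = in1 NOR in3 = 0 NOR 0 = 1
n2 = in0 OR n1 = 1 OR 1 = 1
n3 = n2 NOR n1 = 1 NOR 1 = 0
n4 = NOT n3 = NOT 0 = 1
n5 = in2 NOR n4 = 0 NOR 1 = 0
giving n5 = 0 ≠ 1.

no solution exists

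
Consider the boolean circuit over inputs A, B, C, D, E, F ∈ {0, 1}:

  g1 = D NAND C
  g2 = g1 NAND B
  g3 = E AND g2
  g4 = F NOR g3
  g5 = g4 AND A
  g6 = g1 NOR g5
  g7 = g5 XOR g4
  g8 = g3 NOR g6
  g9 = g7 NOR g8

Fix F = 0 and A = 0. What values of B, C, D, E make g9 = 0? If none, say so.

Check with F = 0 and A = 0 and B=1, C=0, D=0, E=0:
g1 = D NAND C = 0 NAND 0 = 1
g2 = g1 NAND B = 1 NAND 1 = 0
g3 = E AND g2 = 0 AND 0 = 0
g4 = F NOR g3 = 0 NOR 0 = 1
g5 = g4 AND A = 1 AND 0 = 0
g6 = g1 NOR g5 = 1 NOR 0 = 0
g7 = g5 XOR g4 = 0 XOR 1 = 1
g8 = g3 NOR g6 = 0 NOR 0 = 1
g9 = g7 NOR g8 = 1 NOR 1 = 0
So g9 = 0.

B=1 C=0 D=0 E=0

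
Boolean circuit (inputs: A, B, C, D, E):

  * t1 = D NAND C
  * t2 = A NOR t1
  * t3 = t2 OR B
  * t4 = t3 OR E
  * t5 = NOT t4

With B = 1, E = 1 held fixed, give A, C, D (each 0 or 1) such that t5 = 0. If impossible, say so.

A=0, C=1, D=1

t5 = NOT t4 must be 0, so t4 = 1.
t4 = t3 OR E must be 1, so at least one of t3, E is 1.
Check with B = 1, E = 1 and A=0, C=1, D=1:
t1 = D NAND C = 1 NAND 1 = 0
t2 = A NOR t1 = 0 NOR 0 = 1
t3 = t2 OR B = 1 OR 1 = 1
t4 = t3 OR E = 1 OR 1 = 1
t5 = NOT t4 = NOT 1 = 0
So t5 = 0.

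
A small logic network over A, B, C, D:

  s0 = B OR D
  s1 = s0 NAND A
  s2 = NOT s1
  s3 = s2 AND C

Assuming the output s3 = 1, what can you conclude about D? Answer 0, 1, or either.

either

Both values of D occur among assignments with s3 = 1:
  D=0: A=1, B=1, C=1, D=0
  D=1: A=1, B=0, C=1, D=1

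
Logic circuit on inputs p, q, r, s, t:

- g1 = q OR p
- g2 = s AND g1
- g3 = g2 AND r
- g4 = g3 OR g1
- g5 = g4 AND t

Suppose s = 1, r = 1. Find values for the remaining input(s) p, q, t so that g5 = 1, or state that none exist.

Check with s = 1, r = 1 and p=1, q=0, t=1:
g1 = q OR p = 0 OR 1 = 1
g2 = s AND g1 = 1 AND 1 = 1
g3 = g2 AND r = 1 AND 1 = 1
g4 = g3 OR g1 = 1 OR 1 = 1
g5 = g4 AND t = 1 AND 1 = 1
So g5 = 1.

p=1, q=0, t=1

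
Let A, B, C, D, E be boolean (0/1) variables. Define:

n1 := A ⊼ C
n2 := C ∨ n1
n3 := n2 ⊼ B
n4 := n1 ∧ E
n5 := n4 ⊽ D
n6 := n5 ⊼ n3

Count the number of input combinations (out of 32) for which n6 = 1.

n6 = n5 ⊼ n3 must be 1, so at least one of n5, n3 is 0.
Enumerating the 32 input combinations, 27 give n6 = 1 and 5 give n6 = 0.

27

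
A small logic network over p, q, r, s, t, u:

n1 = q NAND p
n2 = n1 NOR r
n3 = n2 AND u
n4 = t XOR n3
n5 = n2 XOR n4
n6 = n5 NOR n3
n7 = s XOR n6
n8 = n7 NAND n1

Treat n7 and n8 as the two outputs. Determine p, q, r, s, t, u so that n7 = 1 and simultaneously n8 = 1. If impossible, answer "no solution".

Check with p=1, q=1, r=1, s=1, t=1, u=1:
n1 = q NAND p = 1 NAND 1 = 0
n2 = n1 NOR r = 0 NOR 1 = 0
n3 = n2 AND u = 0 AND 1 = 0
n4 = t XOR n3 = 1 XOR 0 = 1
n5 = n2 XOR n4 = 0 XOR 1 = 1
n6 = n5 NOR n3 = 1 NOR 0 = 0
n7 = s XOR n6 = 1 XOR 0 = 1
n8 = n7 NAND n1 = 1 NAND 0 = 1
So n7 = 1 and n8 = 1.

p=1, q=1, r=1, s=1, t=1, u=1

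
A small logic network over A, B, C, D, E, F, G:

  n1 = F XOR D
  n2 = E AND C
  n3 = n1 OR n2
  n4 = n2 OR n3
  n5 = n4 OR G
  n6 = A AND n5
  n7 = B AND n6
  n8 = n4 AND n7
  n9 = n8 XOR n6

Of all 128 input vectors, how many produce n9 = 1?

32

n9 = n8 XOR n6 must be 1, so n8 and n6 differ.
Enumerating the 128 input combinations, 32 give n9 = 1 and 96 give n9 = 0.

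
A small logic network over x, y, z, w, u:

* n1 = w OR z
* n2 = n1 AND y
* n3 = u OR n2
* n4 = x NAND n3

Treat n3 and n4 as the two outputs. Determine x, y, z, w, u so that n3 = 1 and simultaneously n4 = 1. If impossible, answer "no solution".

Check with x=0, y=1, z=1, w=1, u=1:
n1 = w OR z = 1 OR 1 = 1
n2 = n1 AND y = 1 AND 1 = 1
n3 = u OR n2 = 1 OR 1 = 1
n4 = x NAND n3 = 0 NAND 1 = 1
So n3 = 1 and n4 = 1.

x=0, y=1, z=1, w=1, u=1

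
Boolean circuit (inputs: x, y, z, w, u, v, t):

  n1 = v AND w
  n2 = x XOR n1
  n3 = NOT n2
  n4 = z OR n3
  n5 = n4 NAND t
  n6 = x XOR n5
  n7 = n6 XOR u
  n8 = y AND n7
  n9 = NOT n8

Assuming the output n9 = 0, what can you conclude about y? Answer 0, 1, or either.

n9 = NOT n8 must be 0, so n8 = 1.
Every assignment with n9 = 0 has y = 1; there are 32 such assignment(s).

1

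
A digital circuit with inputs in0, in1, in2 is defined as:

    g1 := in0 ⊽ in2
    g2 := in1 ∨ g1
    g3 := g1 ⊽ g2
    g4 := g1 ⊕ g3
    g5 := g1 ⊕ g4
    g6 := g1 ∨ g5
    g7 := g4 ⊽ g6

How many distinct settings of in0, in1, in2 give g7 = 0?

5

g7 = g4 ⊽ g6 must be 0, so at least one of g4, g6 is 1.
Satisfying assignments:
  in0=0, in1=0, in2=0
  in0=0, in1=0, in2=1
  in0=0, in1=1, in2=0
  in0=1, in1=0, in2=0
  in0=1, in1=0, in2=1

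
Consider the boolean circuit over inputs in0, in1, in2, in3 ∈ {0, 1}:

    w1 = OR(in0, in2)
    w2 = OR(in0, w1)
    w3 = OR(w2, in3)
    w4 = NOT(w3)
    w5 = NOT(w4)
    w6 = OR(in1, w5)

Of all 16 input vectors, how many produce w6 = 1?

15

w6 = OR(in1, w5) must be 1, so at least one of in1, w5 is 1.
Enumerating the 16 input combinations, 15 give w6 = 1 and 1 give w6 = 0.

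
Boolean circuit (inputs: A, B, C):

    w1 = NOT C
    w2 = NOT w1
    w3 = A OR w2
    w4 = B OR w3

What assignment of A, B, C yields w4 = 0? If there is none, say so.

A=0, B=0, C=0

w4 = B OR w3 must be 0, so both B = 0 and w3 = 0.
w3 = A OR w2 must be 0, so both A = 0 and w2 = 0.
Check with A=0, B=0, C=0:
w1 = NOT C = NOT 0 = 1
w2 = NOT w1 = NOT 1 = 0
w3 = A OR w2 = 0 OR 0 = 0
w4 = B OR w3 = 0 OR 0 = 0
So w4 = 0 as required.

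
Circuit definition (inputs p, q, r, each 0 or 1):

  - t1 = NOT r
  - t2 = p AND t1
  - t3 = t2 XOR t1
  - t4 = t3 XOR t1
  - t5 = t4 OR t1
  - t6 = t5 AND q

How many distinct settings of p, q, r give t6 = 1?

2

t6 = t5 AND q must be 1, so both t5 = 1 and q = 1.
t5 = t4 OR t1 must be 1, so at least one of t4, t1 is 1.
Satisfying assignments:
  p=0, q=1, r=0
  p=1, q=1, r=0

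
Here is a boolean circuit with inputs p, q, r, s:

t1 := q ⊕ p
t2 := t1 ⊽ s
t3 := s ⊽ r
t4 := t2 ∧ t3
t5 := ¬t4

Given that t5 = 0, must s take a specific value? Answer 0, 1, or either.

0

t5 = ¬t4 must be 0, so t4 = 1.
t4 = t2 ∧ t3 must be 1, so both t2 = 1 and t3 = 1.
Every assignment with t5 = 0 has s = 0; there are 2 such assignment(s).
  p=0, q=0, r=0, s=0
  p=1, q=1, r=0, s=0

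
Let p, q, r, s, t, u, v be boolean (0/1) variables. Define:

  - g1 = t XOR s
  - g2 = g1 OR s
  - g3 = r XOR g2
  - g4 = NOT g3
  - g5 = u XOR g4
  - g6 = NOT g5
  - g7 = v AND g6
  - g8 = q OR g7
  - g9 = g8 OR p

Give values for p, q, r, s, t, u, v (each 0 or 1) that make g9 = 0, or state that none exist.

p=0, q=0, r=0, s=0, t=0, u=0, v=1

g9 = g8 OR p must be 0, so both g8 = 0 and p = 0.
g8 = q OR g7 must be 0, so both q = 0 and g7 = 0.
g7 = v AND g6 must be 0, so at least one of v, g6 is 0.
Check with p=0, q=0, r=0, s=0, t=0, u=0, v=1:
g1 = t XOR s = 0 XOR 0 = 0
g2 = g1 OR s = 0 OR 0 = 0
g3 = r XOR g2 = 0 XOR 0 = 0
g4 = NOT g3 = NOT 0 = 1
g5 = u XOR g4 = 0 XOR 1 = 1
g6 = NOT g5 = NOT 1 = 0
g7 = v AND g6 = 1 AND 0 = 0
g8 = q OR g7 = 0 OR 0 = 0
g9 = g8 OR p = 0 OR 0 = 0
So g9 = 0 as required.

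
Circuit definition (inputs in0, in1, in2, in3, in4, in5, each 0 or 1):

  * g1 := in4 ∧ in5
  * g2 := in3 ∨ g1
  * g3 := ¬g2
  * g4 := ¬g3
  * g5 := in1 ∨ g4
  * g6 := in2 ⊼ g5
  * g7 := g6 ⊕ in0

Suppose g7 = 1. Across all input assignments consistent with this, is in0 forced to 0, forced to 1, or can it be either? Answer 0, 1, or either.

Both values of in0 occur among assignments with g7 = 1:
  in0=0: in0=0, in1=0, in2=0, in3=0, in4=0, in5=0
  in0=1: in0=1, in1=0, in2=1, in3=0, in4=1, in5=1

either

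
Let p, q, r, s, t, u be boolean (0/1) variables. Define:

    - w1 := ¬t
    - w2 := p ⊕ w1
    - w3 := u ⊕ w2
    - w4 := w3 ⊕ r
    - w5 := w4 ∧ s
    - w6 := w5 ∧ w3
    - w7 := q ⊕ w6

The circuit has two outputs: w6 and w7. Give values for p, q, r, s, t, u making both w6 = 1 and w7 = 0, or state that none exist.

p=1, q=1, r=0, s=1, t=1, u=0

Check with p=1, q=1, r=0, s=1, t=1, u=0:
w1 = ¬t = ¬1 = 0
w2 = p ⊕ w1 = 1 ⊕ 0 = 1
w3 = u ⊕ w2 = 0 ⊕ 1 = 1
w4 = w3 ⊕ r = 1 ⊕ 0 = 1
w5 = w4 ∧ s = 1 ∧ 1 = 1
w6 = w5 ∧ w3 = 1 ∧ 1 = 1
w7 = q ⊕ w6 = 1 ⊕ 1 = 0
So w6 = 1 and w7 = 0.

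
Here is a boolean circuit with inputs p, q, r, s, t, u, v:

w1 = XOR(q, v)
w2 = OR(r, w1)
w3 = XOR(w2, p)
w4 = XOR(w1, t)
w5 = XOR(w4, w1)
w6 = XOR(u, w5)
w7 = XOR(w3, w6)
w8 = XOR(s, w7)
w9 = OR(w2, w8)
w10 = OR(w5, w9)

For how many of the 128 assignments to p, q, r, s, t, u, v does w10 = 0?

w10 = OR(w5, w9) must be 0, so both w5 = 0 and w9 = 0.
w5 = XOR(w4, w1) must be 0, so w4 and w1 are equal.
Enumerating the 128 input combinations, 8 give w10 = 0 and 120 give w10 = 1.

8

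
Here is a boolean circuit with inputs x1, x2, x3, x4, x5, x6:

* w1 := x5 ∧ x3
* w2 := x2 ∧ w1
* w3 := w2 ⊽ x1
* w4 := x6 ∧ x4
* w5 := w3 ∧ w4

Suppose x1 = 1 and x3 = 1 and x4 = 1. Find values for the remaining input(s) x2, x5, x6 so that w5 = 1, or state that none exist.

no solution exists

With x1 = 1 and x3 = 1 and x4 = 1 fixed, none of the 8 settings of x2, x5, x6 give w5 = 1.
For example, with x2=0, x5=0, x6=0:
w1 = x5 ∧ x3 = 0 ∧ 1 = 0
w2 = x2 ∧ w1 = 0 ∧ 0 = 0
w3 = w2 ⊽ x1 = 0 ⊽ 1 = 0
w4 = x6 ∧ x4 = 0 ∧ 1 = 0
w5 = w3 ∧ w4 = 0 ∧ 0 = 0
giving w5 = 0 ≠ 1.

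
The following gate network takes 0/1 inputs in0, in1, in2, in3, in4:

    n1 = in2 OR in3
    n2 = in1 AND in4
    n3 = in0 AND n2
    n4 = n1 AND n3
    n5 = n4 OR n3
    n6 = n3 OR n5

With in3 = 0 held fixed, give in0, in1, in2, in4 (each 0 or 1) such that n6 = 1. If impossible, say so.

Check with in3 = 0 and in0=1, in1=1, in2=0, in4=1:
n1 = in2 OR in3 = 0 OR 0 = 0
n2 = in1 AND in4 = 1 AND 1 = 1
n3 = in0 AND n2 = 1 AND 1 = 1
n4 = n1 AND n3 = 0 AND 1 = 0
n5 = n4 OR n3 = 0 OR 1 = 1
n6 = n3 OR n5 = 1 OR 1 = 1
So n6 = 1.

in0=1, in1=1, in2=0, in4=1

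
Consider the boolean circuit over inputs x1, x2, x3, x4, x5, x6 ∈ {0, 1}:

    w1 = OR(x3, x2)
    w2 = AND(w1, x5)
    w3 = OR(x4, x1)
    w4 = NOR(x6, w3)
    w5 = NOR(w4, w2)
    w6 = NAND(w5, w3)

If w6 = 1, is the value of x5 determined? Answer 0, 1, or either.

Both values of x5 occur among assignments with w6 = 1:
  x5=0: x1=0, x2=0, x3=0, x4=0, x5=0, x6=0
  x5=1: x1=0, x2=0, x3=0, x4=0, x5=1, x6=0

either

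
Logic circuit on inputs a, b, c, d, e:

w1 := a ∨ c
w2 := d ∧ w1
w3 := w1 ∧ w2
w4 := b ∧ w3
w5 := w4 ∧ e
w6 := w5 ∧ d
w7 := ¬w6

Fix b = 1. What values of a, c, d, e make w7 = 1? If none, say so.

a=1 c=0 d=1 e=0

Check with b = 1 and a=1, c=0, d=1, e=0:
w1 = a ∨ c = 1 ∨ 0 = 1
w2 = d ∧ w1 = 1 ∧ 1 = 1
w3 = w1 ∧ w2 = 1 ∧ 1 = 1
w4 = b ∧ w3 = 1 ∧ 1 = 1
w5 = w4 ∧ e = 1 ∧ 0 = 0
w6 = w5 ∧ d = 0 ∧ 1 = 0
w7 = ¬w6 = ¬0 = 1
So w7 = 1.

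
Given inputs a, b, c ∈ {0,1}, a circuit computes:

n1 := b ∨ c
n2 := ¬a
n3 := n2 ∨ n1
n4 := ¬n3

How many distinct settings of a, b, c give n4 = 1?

1

n4 = ¬n3 must be 1, so n3 = 0.
n3 = n2 ∨ n1 must be 0, so both n2 = 0 and n1 = 0.
Satisfying assignments:
  a=1, b=0, c=0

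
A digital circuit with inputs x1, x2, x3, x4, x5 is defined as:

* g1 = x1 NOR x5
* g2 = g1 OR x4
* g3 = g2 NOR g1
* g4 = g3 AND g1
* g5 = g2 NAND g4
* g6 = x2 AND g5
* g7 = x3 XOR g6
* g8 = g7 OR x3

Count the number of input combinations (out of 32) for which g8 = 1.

24

g8 = g7 OR x3 must be 1, so at least one of g7, x3 is 1.
Enumerating the 32 input combinations, 24 give g8 = 1 and 8 give g8 = 0.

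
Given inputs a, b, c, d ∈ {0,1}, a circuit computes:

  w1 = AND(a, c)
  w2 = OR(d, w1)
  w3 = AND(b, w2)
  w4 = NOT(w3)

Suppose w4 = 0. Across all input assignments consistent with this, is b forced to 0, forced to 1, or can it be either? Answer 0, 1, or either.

w4 = NOT(w3) must be 0, so w3 = 1.
Every assignment with w4 = 0 has b = 1; there are 5 such assignment(s).

1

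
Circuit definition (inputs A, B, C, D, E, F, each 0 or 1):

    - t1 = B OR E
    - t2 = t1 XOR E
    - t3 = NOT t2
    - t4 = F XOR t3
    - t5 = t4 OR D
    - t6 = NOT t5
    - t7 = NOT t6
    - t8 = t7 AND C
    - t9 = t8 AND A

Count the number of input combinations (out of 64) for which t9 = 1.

t9 = t8 AND A must be 1, so both t8 = 1 and A = 1.
t8 = t7 AND C must be 1, so both t7 = 1 and C = 1.
Enumerating the 64 input combinations, 12 give t9 = 1 and 52 give t9 = 0.

12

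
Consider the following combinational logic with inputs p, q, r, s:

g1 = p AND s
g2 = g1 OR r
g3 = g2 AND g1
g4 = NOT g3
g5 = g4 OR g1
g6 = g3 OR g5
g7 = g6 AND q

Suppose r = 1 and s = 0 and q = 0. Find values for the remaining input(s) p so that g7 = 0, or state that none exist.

g7 = g6 AND q must be 0, so at least one of g6, q is 0.
Check with r = 1 and s = 0 and q = 0 and p=1:
g1 = p AND s = 1 AND 0 = 0
g2 = g1 OR r = 0 OR 1 = 1
g3 = g2 AND g1 = 1 AND 0 = 0
g4 = NOT g3 = NOT 0 = 1
g5 = g4 OR g1 = 1 OR 0 = 1
g6 = g3 OR g5 = 0 OR 1 = 1
g7 = g6 AND q = 1 AND 0 = 0
So g7 = 0.

p=1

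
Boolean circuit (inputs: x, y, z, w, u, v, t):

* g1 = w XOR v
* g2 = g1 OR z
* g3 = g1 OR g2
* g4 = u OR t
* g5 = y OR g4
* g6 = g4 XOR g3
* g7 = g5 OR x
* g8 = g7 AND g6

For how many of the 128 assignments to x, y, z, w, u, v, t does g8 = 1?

g8 = g7 AND g6 must be 1, so both g7 = 1 and g6 = 1.
g7 = g5 OR x must be 1, so at least one of g5, x is 1.
Enumerating the 128 input combinations, 42 give g8 = 1 and 86 give g8 = 0.

42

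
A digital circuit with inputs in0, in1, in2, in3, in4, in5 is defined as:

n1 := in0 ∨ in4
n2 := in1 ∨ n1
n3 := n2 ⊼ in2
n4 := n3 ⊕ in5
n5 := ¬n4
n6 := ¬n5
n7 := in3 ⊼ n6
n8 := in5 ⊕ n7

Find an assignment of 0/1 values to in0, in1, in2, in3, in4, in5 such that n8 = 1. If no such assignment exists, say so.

Check with in0=1 in1=1 in2=0 in3=0 in4=1 in5=0:
n1 = in0 ∨ in4 = 1 ∨ 1 = 1
n2 = in1 ∨ n1 = 1 ∨ 1 = 1
n3 = n2 ⊼ in2 = 1 ⊼ 0 = 1
n4 = n3 ⊕ in5 = 1 ⊕ 0 = 1
n5 = ¬n4 = ¬1 = 0
n6 = ¬n5 = ¬0 = 1
n7 = in3 ⊼ n6 = 0 ⊼ 1 = 1
n8 = in5 ⊕ n7 = 0 ⊕ 1 = 1
So n8 = 1 as required.

in0=1 in1=1 in2=0 in3=0 in4=1 in5=0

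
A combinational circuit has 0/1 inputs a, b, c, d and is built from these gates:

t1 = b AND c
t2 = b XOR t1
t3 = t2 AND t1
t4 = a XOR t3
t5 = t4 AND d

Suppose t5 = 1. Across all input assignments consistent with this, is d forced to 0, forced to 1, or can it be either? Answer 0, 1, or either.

1

t5 = t4 AND d must be 1, so both t4 = 1 and d = 1.
t4 = a XOR t3 must be 1, so a and t3 differ.
Every assignment with t5 = 1 has d = 1; there are 4 such assignment(s).
  a=1, b=0, c=0, d=1
  a=1, b=0, c=1, d=1
  a=1, b=1, c=0, d=1
  a=1, b=1, c=1, d=1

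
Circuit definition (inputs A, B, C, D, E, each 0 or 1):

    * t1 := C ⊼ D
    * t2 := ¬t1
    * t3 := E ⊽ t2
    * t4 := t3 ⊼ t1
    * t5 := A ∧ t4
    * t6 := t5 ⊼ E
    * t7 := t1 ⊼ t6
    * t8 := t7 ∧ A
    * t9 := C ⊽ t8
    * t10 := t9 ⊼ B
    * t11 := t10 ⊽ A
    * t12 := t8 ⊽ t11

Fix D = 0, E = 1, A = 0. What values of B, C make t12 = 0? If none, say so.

t12 = t8 ⊽ t11 must be 0, so at least one of t8, t11 is 1.
Check with D = 0, E = 1, A = 0 and B=1, C=0:
t1 = C ⊼ D = 0 ⊼ 0 = 1
t2 = ¬t1 = ¬1 = 0
t3 = E ⊽ t2 = 1 ⊽ 0 = 0
t4 = t3 ⊼ t1 = 0 ⊼ 1 = 1
t5 = A ∧ t4 = 0 ∧ 1 = 0
t6 = t5 ⊼ E = 0 ⊼ 1 = 1
t7 = t1 ⊼ t6 = 1 ⊼ 1 = 0
t8 = t7 ∧ A = 0 ∧ 0 = 0
t9 = C ⊽ t8 = 0 ⊽ 0 = 1
t10 = t9 ⊼ B = 1 ⊼ 1 = 0
t11 = t10 ⊽ A = 0 ⊽ 0 = 1
t12 = t8 ⊽ t11 = 0 ⊽ 1 = 0
So t12 = 0.

B=1 C=0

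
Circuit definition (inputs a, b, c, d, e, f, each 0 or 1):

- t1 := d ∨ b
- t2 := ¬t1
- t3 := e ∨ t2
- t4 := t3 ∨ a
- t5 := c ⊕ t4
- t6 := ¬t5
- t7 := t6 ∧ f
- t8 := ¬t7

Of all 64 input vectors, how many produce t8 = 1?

48

t8 = ¬t7 must be 1, so t7 = 0.
t7 = t6 ∧ f must be 0, so at least one of t6, f is 0.
Enumerating the 64 input combinations, 48 give t8 = 1 and 16 give t8 = 0.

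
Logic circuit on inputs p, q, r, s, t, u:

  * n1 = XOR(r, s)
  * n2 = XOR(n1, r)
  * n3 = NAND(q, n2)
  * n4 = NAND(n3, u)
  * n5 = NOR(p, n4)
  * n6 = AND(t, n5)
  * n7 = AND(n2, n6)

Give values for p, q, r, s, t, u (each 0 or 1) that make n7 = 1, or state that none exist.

p=0, q=0, r=1, s=1, t=1, u=1

Check with p=0, q=0, r=1, s=1, t=1, u=1:
n1 = XOR(r, s) = XOR(1, 1) = 0
n2 = XOR(n1, r) = XOR(0, 1) = 1
n3 = NAND(q, n2) = NAND(0, 1) = 1
n4 = NAND(n3, u) = NAND(1, 1) = 0
n5 = NOR(p, n4) = NOR(0, 0) = 1
n6 = AND(t, n5) = AND(1, 1) = 1
n7 = AND(n2, n6) = AND(1, 1) = 1
So n7 = 1 as required.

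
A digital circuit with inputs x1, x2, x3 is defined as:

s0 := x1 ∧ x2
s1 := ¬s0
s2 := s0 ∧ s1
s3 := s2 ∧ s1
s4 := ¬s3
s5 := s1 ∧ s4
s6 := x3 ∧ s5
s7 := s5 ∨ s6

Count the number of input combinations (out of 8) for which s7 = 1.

s7 = s5 ∨ s6 must be 1, so at least one of s5, s6 is 1.
Enumerating the 8 input combinations, 6 give s7 = 1 and 2 give s7 = 0.

6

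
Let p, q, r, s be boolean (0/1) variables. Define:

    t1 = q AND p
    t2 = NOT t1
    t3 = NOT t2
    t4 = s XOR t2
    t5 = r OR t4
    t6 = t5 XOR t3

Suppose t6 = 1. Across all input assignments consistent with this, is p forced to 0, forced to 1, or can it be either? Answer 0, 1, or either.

either

Both values of p occur among assignments with t6 = 1:
  p=0: p=0, q=0, r=0, s=0
  p=1: p=1, q=0, r=0, s=0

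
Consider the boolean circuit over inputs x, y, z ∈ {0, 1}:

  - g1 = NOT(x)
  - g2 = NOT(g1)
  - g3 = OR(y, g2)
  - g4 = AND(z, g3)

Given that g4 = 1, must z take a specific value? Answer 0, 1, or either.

1

g4 = AND(z, g3) must be 1, so both z = 1 and g3 = 1.
g3 = OR(y, g2) must be 1, so at least one of y, g2 is 1.
Every assignment with g4 = 1 has z = 1; there are 3 such assignment(s).
  x=0, y=1, z=1
  x=1, y=0, z=1
  x=1, y=1, z=1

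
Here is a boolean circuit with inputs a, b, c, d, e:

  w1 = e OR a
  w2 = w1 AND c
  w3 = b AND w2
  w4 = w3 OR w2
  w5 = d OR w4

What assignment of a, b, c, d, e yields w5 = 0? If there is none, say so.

a=0, b=0, c=0, d=0, e=0

Check with a=0, b=0, c=0, d=0, e=0:
w1 = e OR a = 0 OR 0 = 0
w2 = w1 AND c = 0 AND 0 = 0
w3 = b AND w2 = 0 AND 0 = 0
w4 = w3 OR w2 = 0 OR 0 = 0
w5 = d OR w4 = 0 OR 0 = 0
So w5 = 0 as required.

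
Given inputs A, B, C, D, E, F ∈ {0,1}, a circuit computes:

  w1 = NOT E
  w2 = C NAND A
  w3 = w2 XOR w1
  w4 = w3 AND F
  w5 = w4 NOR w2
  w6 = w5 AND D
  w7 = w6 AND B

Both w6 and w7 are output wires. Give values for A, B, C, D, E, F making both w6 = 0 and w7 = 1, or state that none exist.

no solution exists

Across all 64 input combinations, none give both w6 = 0 and w7 = 1.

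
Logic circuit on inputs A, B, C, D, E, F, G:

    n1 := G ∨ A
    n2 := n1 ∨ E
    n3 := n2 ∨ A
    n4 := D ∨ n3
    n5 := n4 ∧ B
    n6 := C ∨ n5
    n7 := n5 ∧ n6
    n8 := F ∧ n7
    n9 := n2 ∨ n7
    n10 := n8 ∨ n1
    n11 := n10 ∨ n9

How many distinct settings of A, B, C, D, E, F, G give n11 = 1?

n11 = n10 ∨ n9 must be 1, so at least one of n10, n9 is 1.
Enumerating the 128 input combinations, 116 give n11 = 1 and 12 give n11 = 0.

116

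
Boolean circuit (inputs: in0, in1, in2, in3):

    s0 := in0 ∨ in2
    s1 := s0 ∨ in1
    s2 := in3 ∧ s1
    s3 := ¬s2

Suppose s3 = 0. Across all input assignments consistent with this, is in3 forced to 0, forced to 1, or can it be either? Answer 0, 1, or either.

1

s3 = ¬s2 must be 0, so s2 = 1.
Every assignment with s3 = 0 has in3 = 1; there are 7 such assignment(s).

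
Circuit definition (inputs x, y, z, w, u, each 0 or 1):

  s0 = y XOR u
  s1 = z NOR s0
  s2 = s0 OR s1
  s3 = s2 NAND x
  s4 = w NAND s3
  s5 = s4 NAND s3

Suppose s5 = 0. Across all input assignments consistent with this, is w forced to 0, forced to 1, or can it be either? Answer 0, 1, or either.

0

s5 = s4 NAND s3 must be 0, so both s4 = 1 and s3 = 1.
s4 = w NAND s3 must be 1, so at least one of w, s3 is 0.
s3 = s2 NAND x must be 1, so at least one of s2, x is 0.
Every assignment with s5 = 0 has w = 0; there are 10 such assignment(s).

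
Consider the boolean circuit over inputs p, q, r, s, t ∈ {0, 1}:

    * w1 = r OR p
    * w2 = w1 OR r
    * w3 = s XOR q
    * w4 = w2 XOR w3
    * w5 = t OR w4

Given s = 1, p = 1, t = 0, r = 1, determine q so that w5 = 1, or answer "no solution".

q=1

w5 = t OR w4 must be 1, so at least one of t, w4 is 1.
Check with s = 1, p = 1, t = 0, r = 1 and q=1:
w1 = r OR p = 1 OR 1 = 1
w2 = w1 OR r = 1 OR 1 = 1
w3 = s XOR q = 1 XOR 1 = 0
w4 = w2 XOR w3 = 1 XOR 0 = 1
w5 = t OR w4 = 0 OR 1 = 1
So w5 = 1.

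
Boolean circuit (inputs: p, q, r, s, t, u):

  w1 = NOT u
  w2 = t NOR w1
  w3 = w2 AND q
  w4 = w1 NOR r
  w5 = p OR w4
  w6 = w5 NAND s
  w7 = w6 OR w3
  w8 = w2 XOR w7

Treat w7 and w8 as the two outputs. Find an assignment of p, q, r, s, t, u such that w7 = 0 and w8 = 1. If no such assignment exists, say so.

p=1, q=0, r=1, s=1, t=0, u=1

Check with p=1, q=0, r=1, s=1, t=0, u=1:
w1 = NOT u = NOT 1 = 0
w2 = t NOR w1 = 0 NOR 0 = 1
w3 = w2 AND q = 1 AND 0 = 0
w4 = w1 NOR r = 0 NOR 1 = 0
w5 = p OR w4 = 1 OR 0 = 1
w6 = w5 NAND s = 1 NAND 1 = 0
w7 = w6 OR w3 = 0 OR 0 = 0
w8 = w2 XOR w7 = 1 XOR 0 = 1
So w7 = 0 and w8 = 1.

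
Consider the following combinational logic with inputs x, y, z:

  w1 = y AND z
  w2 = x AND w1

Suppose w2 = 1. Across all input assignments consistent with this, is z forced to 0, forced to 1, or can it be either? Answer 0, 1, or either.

w2 = x AND w1 must be 1, so both x = 1 and w1 = 1.
w1 = y AND z must be 1, so both y = 1 and z = 1.
Every assignment with w2 = 1 has z = 1; there are 1 such assignment(s).
  x=1, y=1, z=1

1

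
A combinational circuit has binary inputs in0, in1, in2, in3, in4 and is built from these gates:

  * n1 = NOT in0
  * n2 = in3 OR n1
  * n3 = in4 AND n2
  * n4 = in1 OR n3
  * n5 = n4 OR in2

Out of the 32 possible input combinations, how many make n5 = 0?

5

n5 = n4 OR in2 must be 0, so both n4 = 0 and in2 = 0.
n4 = in1 OR n3 must be 0, so both in1 = 0 and n3 = 0.
Enumerating the 32 input combinations, 5 give n5 = 0 and 27 give n5 = 1.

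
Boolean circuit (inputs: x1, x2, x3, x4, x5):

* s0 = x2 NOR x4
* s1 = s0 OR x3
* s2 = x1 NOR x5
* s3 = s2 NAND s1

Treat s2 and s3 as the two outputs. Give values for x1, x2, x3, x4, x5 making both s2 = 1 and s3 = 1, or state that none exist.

x1=0 x2=1 x3=0 x4=0 x5=0

Check with x1=0 x2=1 x3=0 x4=0 x5=0:
s0 = x2 NOR x4 = 1 NOR 0 = 0
s1 = s0 OR x3 = 0 OR 0 = 0
s2 = x1 NOR x5 = 0 NOR 0 = 1
s3 = s2 NAND s1 = 1 NAND 0 = 1
So s2 = 1 and s3 = 1.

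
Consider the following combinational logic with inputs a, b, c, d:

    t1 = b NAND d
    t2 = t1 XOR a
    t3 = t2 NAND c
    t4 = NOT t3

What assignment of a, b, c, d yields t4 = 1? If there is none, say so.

a=0 b=0 c=1 d=1

t4 = NOT t3 must be 1, so t3 = 0.
t3 = t2 NAND c must be 0, so both t2 = 1 and c = 1.
t2 = t1 XOR a must be 1, so t1 and a differ.
Check with a=0 b=0 c=1 d=1:
t1 = b NAND d = 0 NAND 1 = 1
t2 = t1 XOR a = 1 XOR 0 = 1
t3 = t2 NAND c = 1 NAND 1 = 0
t4 = NOT t3 = NOT 0 = 1
So t4 = 1 as required.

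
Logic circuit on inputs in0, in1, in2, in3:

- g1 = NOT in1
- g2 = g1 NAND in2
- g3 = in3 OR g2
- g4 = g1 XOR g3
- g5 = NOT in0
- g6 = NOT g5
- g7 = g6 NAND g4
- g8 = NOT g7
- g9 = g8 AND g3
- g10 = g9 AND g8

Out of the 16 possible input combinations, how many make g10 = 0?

12

g10 = g9 AND g8 must be 0, so at least one of g9, g8 is 0.
Enumerating the 16 input combinations, 12 give g10 = 0 and 4 give g10 = 1.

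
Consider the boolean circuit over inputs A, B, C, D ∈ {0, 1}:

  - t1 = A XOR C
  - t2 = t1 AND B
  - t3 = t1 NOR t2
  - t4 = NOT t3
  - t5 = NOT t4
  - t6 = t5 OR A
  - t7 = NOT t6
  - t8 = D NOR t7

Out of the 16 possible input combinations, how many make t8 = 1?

t8 = D NOR t7 must be 1, so both D = 0 and t7 = 0.
t7 = NOT t6 must be 0, so t6 = 1.
t6 = t5 OR A must be 1, so at least one of t5, A is 1.
Satisfying assignments:
  A=0, B=0, C=0, D=0
  A=0, B=1, C=0, D=0
  A=1, B=0, C=0, D=0
  A=1, B=0, C=1, D=0
  A=1, B=1, C=0, D=0
  A=1, B=1, C=1, D=0

6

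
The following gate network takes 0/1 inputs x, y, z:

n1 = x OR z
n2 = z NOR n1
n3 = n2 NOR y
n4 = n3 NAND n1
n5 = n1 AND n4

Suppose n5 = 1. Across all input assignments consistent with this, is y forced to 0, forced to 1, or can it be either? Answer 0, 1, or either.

1

n5 = n1 AND n4 must be 1, so both n1 = 1 and n4 = 1.
n1 = x OR z must be 1, so at least one of x, z is 1.
Every assignment with n5 = 1 has y = 1; there are 3 such assignment(s).
  x=0, y=1, z=1
  x=1, y=1, z=0
  x=1, y=1, z=1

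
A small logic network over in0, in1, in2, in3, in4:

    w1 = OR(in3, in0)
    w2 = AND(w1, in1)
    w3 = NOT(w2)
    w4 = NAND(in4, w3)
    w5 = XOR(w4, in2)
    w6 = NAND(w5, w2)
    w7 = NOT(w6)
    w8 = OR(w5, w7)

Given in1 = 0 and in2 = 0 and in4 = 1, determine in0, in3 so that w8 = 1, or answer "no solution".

no solution exists

With in1 = 0 and in2 = 0 and in4 = 1 fixed, none of the 4 settings of in0, in3 give w8 = 1.
For example, with in0=0, in3=0:
w1 = OR(in3, in0) = OR(0, 0) = 0
w2 = AND(w1, in1) = AND(0, 0) = 0
w3 = NOT(w2) = NOT 0 = 1
w4 = NAND(in4, w3) = NAND(1, 1) = 0
w5 = XOR(w4, in2) = XOR(0, 0) = 0
w6 = NAND(w5, w2) = NAND(0, 0) = 1
w7 = NOT(w6) = NOT 1 = 0
w8 = OR(w5, w7) = OR(0, 0) = 0
giving w8 = 0 ≠ 1.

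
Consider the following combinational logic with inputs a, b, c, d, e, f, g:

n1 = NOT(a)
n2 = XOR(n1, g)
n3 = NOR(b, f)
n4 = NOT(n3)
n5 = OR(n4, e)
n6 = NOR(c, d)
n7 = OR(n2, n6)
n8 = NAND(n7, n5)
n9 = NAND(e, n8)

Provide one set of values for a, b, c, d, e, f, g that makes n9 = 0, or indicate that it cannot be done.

n9 = NAND(e, n8) must be 0, so both e = 1 and n8 = 1.
n8 = NAND(n7, n5) must be 1, so at least one of n7, n5 is 0.
Check with a=1, b=0, c=0, d=1, e=1, f=1, g=0:
n1 = NOT(a) = NOT 1 = 0
n2 = XOR(n1, g) = XOR(0, 0) = 0
n3 = NOR(b, f) = NOR(0, 1) = 0
n4 = NOT(n3) = NOT 0 = 1
n5 = OR(n4, e) = OR(1, 1) = 1
n6 = NOR(c, d) = NOR(0, 1) = 0
n7 = OR(n2, n6) = OR(0, 0) = 0
n8 = NAND(n7, n5) = NAND(0, 1) = 1
n9 = NAND(e, n8) = NAND(1, 1) = 0
So n9 = 0 as required.

a=1, b=0, c=0, d=1, e=1, f=1, g=0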